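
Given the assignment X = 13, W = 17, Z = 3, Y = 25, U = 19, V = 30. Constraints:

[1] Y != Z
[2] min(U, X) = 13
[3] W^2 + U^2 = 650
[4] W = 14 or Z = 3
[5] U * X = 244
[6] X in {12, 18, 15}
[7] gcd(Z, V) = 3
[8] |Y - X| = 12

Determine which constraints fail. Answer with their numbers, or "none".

Constraints 5 and 6 are violated.

[1] Y = 25, Z = 3; distinct — OK.
[2] min(19, 13) = 13 — OK.
[3] W^2 + U^2 = 17^2 + 19^2 = 289 + 361 = 650 — OK.
[4] W = 17 ≠ 14, but Z = 3 = 3 (second disjunct) — OK.
[5] U * X = 19 * 13 = 247, not 244 — violated.
[6] X = 13 is not in {12, 18, 15} — violated.
[7] gcd(3, 30) = 3 — OK.
[8] |25 - 13| = 12 — OK.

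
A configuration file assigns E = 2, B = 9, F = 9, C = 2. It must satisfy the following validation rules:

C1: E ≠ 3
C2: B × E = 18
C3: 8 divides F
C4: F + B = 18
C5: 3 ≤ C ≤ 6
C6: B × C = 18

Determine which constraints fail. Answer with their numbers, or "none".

Constraints 3 and 5 do not hold.

C1: E = 2, and 2 ≠ 3 — satisfied.
C2: B × E = 9 × 2 = 18 — satisfied.
C3: 9 = 8×1 + 1, so 8 does not divide 9 — violated.
C4: F + B = 9 + 9 = 18 — satisfied.
C5: C = 2 is outside [3, 6] — violated.
C6: B × C = 9 × 2 = 18 — satisfied.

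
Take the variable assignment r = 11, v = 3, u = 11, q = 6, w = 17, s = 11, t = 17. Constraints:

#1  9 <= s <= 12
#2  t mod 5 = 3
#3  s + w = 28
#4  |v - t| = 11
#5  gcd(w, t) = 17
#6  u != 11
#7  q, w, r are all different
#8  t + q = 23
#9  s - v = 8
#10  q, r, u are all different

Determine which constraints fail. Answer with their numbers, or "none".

Constraints 2, 4, 6, and 10 are violated.

#1 s = 11 lies in [9, 12] — holds.
#2 17 mod 5 = 2, not 3 — does not hold.
#3 s + w = 11 + 17 = 28 — holds.
#4 |3 - 17| = 14, not 11 — does not hold.
#5 gcd(17, 17) = 17 — holds.
#6 u = 11, but 11 is required to differ — does not hold.
#7 values 6, 17, 11 are pairwise distinct — holds.
#8 t + q = 17 + 6 = 23 — holds.
#9 s - v = 11 - 3 = 8 — holds.
#10 r = u = 11, not all different — does not hold.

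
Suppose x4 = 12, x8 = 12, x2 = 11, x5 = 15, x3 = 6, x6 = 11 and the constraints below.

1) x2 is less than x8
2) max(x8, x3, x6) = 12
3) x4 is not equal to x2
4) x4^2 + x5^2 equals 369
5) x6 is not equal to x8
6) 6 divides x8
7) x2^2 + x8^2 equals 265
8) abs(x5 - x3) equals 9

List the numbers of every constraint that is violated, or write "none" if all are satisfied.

1) x2 = 11, x8 = 12; 11 < 12  OK
2) max(12, 6, 11) = 12  OK
3) x4 = 12, x2 = 11; distinct  OK
4) x4^2 + x5^2 = 12^2 + 15^2 = 144 + 225 = 369  OK
5) x6 = 11, x8 = 12; distinct  OK
6) 12 / 6 = 2, so 6 divides 12  OK
7) x2^2 + x8^2 = 11^2 + 12^2 = 121 + 144 = 265  OK
8) abs(15 - 6) = 9  OK

Yes — all constraints hold.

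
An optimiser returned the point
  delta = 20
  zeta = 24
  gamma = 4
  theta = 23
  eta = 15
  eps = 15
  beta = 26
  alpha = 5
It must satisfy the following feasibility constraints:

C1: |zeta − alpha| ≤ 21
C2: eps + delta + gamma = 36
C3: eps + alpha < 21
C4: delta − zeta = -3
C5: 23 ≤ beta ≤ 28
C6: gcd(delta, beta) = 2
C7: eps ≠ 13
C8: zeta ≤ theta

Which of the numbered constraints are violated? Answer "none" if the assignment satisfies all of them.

Constraints 2, 4, and 8 do not hold.

C1: |24 − 5| = 19; 19 ≤ 21  ✓
C2: eps + delta + gamma = 15 + 20 + 4 = 39, not 36  ✗
C3: eps + alpha = 15 + 5 = 20; 20 < 21  ✓
C4: delta − zeta = 20 − 24 = -4, not -3  ✗
C5: beta = 26 lies in [23, 28]  ✓
C6: gcd(20, 26) = 2  ✓
C7: eps = 15, and 15 ≠ 13  ✓
C8: zeta = 24, theta = 23; 24 > 23 (want ≤)  ✗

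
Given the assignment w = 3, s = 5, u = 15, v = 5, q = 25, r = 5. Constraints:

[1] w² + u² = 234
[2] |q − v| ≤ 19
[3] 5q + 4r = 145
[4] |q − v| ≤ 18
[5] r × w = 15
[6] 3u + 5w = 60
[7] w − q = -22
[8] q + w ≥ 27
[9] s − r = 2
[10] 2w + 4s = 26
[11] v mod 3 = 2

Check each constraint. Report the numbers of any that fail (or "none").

[1] w² + u² = 3² + 15² = 9 + 225 = 234 — satisfied.
[2] |25 − 5| = 20; 20 > 19, exceeds bound 19 — violated.
[3] 5q + 4r = 5(25) + 4(5) = 145 — satisfied.
[4] |25 − 5| = 20; 20 > 18, exceeds bound 18 — violated.
[5] r × w = 5 × 3 = 15 — satisfied.
[6] 3u + 5w = 3(15) + 5(3) = 60 — satisfied.
[7] w − q = 3 − 25 = -22 — satisfied.
[8] q + w = 25 + 3 = 28; 28 ≥ 27 — satisfied.
[9] s − r = 5 − 5 = 0, not 2 — violated.
[10] 2w + 4s = 2(3) + 4(5) = 26 — satisfied.
[11] 5 mod 3 = 2 — satisfied.

The assignment fails constraints 2, 4, and 9.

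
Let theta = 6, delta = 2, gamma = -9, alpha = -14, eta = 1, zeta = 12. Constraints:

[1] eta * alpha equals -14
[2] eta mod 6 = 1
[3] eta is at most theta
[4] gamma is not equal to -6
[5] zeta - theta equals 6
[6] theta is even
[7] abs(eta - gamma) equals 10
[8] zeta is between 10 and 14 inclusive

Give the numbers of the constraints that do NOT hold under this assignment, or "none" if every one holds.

All constraints are satisfied.

[1] eta * alpha = 1 * (-14) = -14 — holds.
[2] 1 mod 6 = 1 — holds.
[3] eta = 1, theta = 6; 1 ≤ 6 — holds.
[4] gamma = -9, and -9 ≠ -6 — holds.
[5] zeta - theta = 12 - 6 = 6 — holds.
[6] theta = 6 is even — holds.
[7] abs(1 - (-9)) = 10 — holds.
[8] zeta = 12 lies in [10, 14] — holds.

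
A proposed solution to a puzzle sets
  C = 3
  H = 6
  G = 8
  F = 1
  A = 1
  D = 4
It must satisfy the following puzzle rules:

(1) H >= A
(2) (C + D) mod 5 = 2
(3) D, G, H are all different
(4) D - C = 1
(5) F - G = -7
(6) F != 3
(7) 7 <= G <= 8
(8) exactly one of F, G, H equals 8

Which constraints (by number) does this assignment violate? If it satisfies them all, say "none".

None — every constraint holds.

(1) H = 6, A = 1; 6 ≥ 1 — holds.
(2) C + D = 7; 7 mod 5 = 2 — holds.
(3) values 4, 8, 6 are pairwise distinct — holds.
(4) D - C = 4 - 3 = 1 — holds.
(5) F - G = 1 - 8 = -7 — holds.
(6) F = 1, and 1 ≠ 3 — holds.
(7) G = 8 lies in [7, 8] — holds.
(8) F=1, G=8, H=6; 1 of them equals 8 — holds.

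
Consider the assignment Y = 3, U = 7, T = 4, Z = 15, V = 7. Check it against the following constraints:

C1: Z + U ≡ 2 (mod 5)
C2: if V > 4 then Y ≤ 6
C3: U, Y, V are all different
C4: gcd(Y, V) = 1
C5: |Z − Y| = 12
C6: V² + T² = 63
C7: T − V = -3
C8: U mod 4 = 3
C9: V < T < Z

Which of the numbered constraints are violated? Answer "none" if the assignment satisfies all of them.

No — constraints 3, 6, and 9 are not satisfied.

C1: Z + U = 22; 22 mod 5 = 2  ✔
C2: V = 7 > 4, so we need Y ≤ 6; Y = 3 ≤ 6  ✔
C3: U = V = 7, not all different  ✘
C4: gcd(3, 7) = 1  ✔
C5: |15 − 3| = 12  ✔
C6: V² + T² = 7² + 4² = 49 + 16 = 65, not 63  ✘
C7: T − V = 4 − 7 = -3  ✔
C8: 7 mod 4 = 3  ✔
C9: values 7, 4, 15; V = 7 is not < T = 4  ✘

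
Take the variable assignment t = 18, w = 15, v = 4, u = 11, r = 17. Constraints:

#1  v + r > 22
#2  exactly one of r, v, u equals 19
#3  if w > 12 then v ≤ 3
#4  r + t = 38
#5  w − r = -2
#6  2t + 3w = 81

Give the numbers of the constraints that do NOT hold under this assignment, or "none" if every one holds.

Violated: 1, 2, 3, 4.

#1 v + r = 4 + 17 = 21; 21 ≤ 22, bound 22 not met  no
#2 r=17, v=4, u=11; 0 of them equal 19, not exactly one  no
#3 w = 15 > 12, so we need v ≤ 3; but v = 4 > 3  no
#4 r + t = 17 + 18 = 35, not 38  no
#5 w − r = 15 − 17 = -2  yes
#6 2t + 3w = 2(18) + 3(15) = 81  yes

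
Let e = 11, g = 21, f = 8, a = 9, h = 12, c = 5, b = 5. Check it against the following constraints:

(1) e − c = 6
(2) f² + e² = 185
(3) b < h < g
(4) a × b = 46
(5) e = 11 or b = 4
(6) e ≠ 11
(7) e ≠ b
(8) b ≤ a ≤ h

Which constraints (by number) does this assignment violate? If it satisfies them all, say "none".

(1) e − c = 11 − 5 = 6  ✔
(2) f² + e² = 8² + 11² = 64 + 121 = 185  ✔
(3) values 5 < 12 < 21  ✔
(4) a × b = 9 × 5 = 45, not 46  ✘
(5) e = 11 = 11 (first disjunct)  ✔
(6) e = 11, but 11 is required to differ  ✘
(7) e = 11, b = 5; distinct  ✔
(8) values 5 ≤ 9 ≤ 12  ✔

No — constraints 4 and 6 are not satisfied.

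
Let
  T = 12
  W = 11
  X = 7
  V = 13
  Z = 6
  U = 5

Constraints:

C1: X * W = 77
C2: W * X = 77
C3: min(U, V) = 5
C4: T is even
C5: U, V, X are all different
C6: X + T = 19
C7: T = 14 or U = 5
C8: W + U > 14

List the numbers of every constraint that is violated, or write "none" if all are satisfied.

C1: X * W = 7 * 11 = 77 — satisfied.
C2: W * X = 11 * 7 = 77 — satisfied.
C3: min(5, 13) = 5 — satisfied.
C4: T = 12 is even — satisfied.
C5: values 5, 13, 7 are pairwise distinct — satisfied.
C6: X + T = 7 + 12 = 19 — satisfied.
C7: T = 12 ≠ 14, but U = 5 = 5 (second disjunct) — satisfied.
C8: W + U = 11 + 5 = 16; 16 > 14 — satisfied.

All constraints are satisfied.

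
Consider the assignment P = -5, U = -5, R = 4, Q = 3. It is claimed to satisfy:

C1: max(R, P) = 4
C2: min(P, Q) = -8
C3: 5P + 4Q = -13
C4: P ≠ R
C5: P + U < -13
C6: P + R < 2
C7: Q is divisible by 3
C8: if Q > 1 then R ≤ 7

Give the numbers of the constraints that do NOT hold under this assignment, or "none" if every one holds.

C1: max(4, -5) = 4 — satisfied.
C2: min(-5, 3) = -5, not -8 — violated.
C3: 5P + 4Q = 5(-5) + 4(3) = -13 — satisfied.
C4: P = -5, R = 4; distinct — satisfied.
C5: P + U = -5 + (-5) = -10; -10 ≥ -13, bound -13 not met — violated.
C6: P + R = -5 + 4 = -1; -1 < 2 — satisfied.
C7: 3 / 3 = 1, so 3 divides 3 — satisfied.
C8: Q = 3 > 1, so we need R ≤ 7; R = 4 ≤ 7 — satisfied.

Constraints 2 and 5 do not hold.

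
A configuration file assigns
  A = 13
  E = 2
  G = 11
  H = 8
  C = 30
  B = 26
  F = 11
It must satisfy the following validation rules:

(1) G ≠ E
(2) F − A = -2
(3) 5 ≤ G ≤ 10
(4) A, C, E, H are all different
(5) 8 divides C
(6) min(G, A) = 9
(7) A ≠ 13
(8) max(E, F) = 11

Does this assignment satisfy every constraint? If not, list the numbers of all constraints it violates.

The assignment fails constraints 3, 5, 6, and 7.

(1) G = 11, E = 2; distinct — holds.
(2) F − A = 11 − 13 = -2 — holds.
(3) G = 11 is outside [5, 10] — does not hold.
(4) values 13, 30, 2, 8 are pairwise distinct — holds.
(5) 30 = 8×3 + 6, so 8 does not divide 30 — does not hold.
(6) min(11, 13) = 11, not 9 — does not hold.
(7) A = 13, but 13 is required to differ — does not hold.
(8) max(2, 11) = 11 — holds.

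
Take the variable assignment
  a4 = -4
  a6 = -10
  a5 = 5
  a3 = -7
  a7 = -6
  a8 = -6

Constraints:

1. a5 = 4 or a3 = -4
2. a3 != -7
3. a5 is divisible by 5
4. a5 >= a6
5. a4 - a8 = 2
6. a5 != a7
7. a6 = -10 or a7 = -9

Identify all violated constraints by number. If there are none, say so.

1. a5 = 5 ≠ 4 and a3 = -7 ≠ -4; both disjuncts false — does not hold.
2. a3 = -7, but -7 is required to differ — does not hold.
3. 5 / 5 = 1, so 5 divides 5 — holds.
4. a5 = 5, a6 = -10; 5 ≥ -10 — holds.
5. a4 - a8 = -4 - (-6) = 2 — holds.
6. a5 = 5, a7 = -6; distinct — holds.
7. a6 = -10 = -10 (first disjunct) — holds.

Constraints 1 and 2 do not hold.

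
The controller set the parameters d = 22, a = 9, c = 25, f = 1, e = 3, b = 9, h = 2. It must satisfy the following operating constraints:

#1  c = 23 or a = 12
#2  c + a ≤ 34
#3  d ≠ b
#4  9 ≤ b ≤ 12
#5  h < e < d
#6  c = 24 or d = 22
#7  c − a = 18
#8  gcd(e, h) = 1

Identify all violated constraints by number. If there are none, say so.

Violated: 1, 7.

#1 c = 25 ≠ 23 and a = 9 ≠ 12; both disjuncts false — violated.
#2 c + a = 25 + 9 = 34; 34 ≤ 34 — OK.
#3 d = 22, b = 9; distinct — OK.
#4 b = 9 lies in [9, 12] — OK.
#5 values 2 < 3 < 22 — OK.
#6 c = 25 ≠ 24, but d = 22 = 22 (second disjunct) — OK.
#7 c − a = 25 − 9 = 16, not 18 — violated.
#8 gcd(3, 2) = 1 — OK.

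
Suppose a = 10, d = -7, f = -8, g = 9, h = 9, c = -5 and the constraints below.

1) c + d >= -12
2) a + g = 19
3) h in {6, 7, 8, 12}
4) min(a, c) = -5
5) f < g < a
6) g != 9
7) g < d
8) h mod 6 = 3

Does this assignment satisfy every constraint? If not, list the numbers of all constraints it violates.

1) c + d = -5 + (-7) = -12; -12 ≥ -12 — holds.
2) a + g = 10 + 9 = 19 — holds.
3) h = 9 is not in {6, 7, 8, 12} — fails.
4) min(10, -5) = -5 — holds.
5) values -8 < 9 < 10 — holds.
6) g = 9, but 9 is required to differ — fails.
7) g = 9, d = -7; 9 ≥ -7 (want <) — fails.
8) 9 mod 6 = 3 — holds.

Constraints 3, 6, and 7 are violated.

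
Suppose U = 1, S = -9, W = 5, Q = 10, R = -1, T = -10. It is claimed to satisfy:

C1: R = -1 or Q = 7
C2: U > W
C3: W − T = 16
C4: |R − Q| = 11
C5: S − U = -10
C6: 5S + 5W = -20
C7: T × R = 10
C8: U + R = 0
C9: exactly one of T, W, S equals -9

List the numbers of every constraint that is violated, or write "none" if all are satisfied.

Constraints 2 and 3 do not hold.

C1: R = -1 = -1 (first disjunct) — holds.
C2: U = 1, W = 5; 1 ≤ 5 (want >) — fails.
C3: W − T = 5 − (-10) = 15, not 16 — fails.
C4: |-1 − 10| = 11 — holds.
C5: S − U = -9 − 1 = -10 — holds.
C6: 5S + 5W = 5(-9) + 5(5) = -20 — holds.
C7: T × R = -10 × (-1) = 10 — holds.
C8: U + R = 1 + (-1) = 0 — holds.
C9: T=-10, W=5, S=-9; 1 of them equals -9 — holds.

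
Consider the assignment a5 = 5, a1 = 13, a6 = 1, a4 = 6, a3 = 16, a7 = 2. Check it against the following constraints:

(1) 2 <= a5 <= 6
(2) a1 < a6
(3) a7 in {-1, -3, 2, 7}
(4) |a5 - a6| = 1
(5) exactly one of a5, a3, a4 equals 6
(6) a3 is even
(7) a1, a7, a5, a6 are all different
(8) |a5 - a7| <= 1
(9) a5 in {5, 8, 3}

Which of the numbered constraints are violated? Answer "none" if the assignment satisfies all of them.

No — constraints 2, 4, and 8 are not satisfied.

(1) a5 = 5 lies in [2, 6] — holds.
(2) a1 = 13, a6 = 1; 13 ≥ 1 (want <) — does not hold.
(3) a7 = 2 is in {-1, -3, 2, 7} — holds.
(4) |5 - 1| = 4, not 1 — does not hold.
(5) a5=5, a3=16, a4=6; 1 of them equals 6 — holds.
(6) a3 = 16 is even — holds.
(7) values 13, 2, 5, 1 are pairwise distinct — holds.
(8) |5 - 2| = 3; 3 > 1, exceeds bound 1 — does not hold.
(9) a5 = 5 is in {5, 8, 3} — holds.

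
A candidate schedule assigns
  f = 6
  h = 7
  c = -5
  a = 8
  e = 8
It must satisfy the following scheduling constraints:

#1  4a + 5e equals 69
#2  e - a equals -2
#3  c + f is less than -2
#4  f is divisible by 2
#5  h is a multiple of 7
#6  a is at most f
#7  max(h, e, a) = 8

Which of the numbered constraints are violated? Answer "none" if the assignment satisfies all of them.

#1 4a + 5e = 4(8) + 5(8) = 72, not 69  ✘
#2 e - a = 8 - 8 = 0, not -2  ✘
#3 c + f = -5 + 6 = 1; 1 ≥ -2, bound -2 not met  ✘
#4 6 / 2 = 3, so 2 divides 6  ✔
#5 7 / 7 = 1, so 7 divides 7  ✔
#6 a = 8, f = 6; 8 > 6 (want ≤)  ✘
#7 max(7, 8, 8) = 8  ✔

No — constraints 1, 2, 3, 6 are not satisfied.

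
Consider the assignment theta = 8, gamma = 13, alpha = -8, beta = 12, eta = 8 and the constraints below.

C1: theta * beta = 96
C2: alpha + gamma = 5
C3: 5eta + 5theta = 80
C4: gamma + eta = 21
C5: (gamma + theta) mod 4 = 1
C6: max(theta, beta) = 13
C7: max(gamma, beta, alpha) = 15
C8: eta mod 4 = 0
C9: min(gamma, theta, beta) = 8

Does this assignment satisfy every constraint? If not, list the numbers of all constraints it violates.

C1: theta * beta = 8 * 12 = 96 — OK.
C2: alpha + gamma = -8 + 13 = 5 — OK.
C3: 5eta + 5theta = 5(8) + 5(8) = 80 — OK.
C4: gamma + eta = 13 + 8 = 21 — OK.
C5: gamma + theta = 21; 21 mod 4 = 1 — OK.
C6: max(8, 12) = 12, not 13 — violated.
C7: max(13, 12, -8) = 13, not 15 — violated.
C8: 8 mod 4 = 0 — OK.
C9: min(13, 8, 12) = 8 — OK.

Constraints 6 and 7 are violated.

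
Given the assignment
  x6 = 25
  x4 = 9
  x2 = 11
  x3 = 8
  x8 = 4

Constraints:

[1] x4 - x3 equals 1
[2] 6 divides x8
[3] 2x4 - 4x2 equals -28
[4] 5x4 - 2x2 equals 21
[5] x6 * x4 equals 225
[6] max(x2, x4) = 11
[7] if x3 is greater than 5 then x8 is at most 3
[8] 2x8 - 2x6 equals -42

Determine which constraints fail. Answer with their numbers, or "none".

[1] x4 - x3 = 9 - 8 = 1  ✔
[2] 4 = 6*0 + 4, so 6 does not divide 4  ✘
[3] 2x4 - 4x2 = 2(9) - 4(11) = -26, not -28  ✘
[4] 5x4 - 2x2 = 5(9) - 2(11) = 23, not 21  ✘
[5] x6 * x4 = 25 * 9 = 225  ✔
[6] max(11, 9) = 11  ✔
[7] x3 = 8 > 5, so we need x8 ≤ 3; but x8 = 4 > 3  ✘
[8] 2x8 - 2x6 = 2(4) - 2(25) = -42  ✔

Constraints 2, 3, 4, 7 do not hold.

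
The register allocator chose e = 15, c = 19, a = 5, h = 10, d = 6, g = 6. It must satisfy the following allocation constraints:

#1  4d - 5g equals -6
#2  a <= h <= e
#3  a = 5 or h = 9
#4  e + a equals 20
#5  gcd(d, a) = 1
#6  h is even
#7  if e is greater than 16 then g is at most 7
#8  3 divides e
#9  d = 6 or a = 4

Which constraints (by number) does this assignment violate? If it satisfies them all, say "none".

Yes — all constraints hold.

#1 4d - 5g = 4(6) - 5(6) = -6  yes
#2 values 5 <= 10 <= 15  yes
#3 a = 5 = 5 (first disjunct)  yes
#4 e + a = 15 + 5 = 20  yes
#5 gcd(6, 5) = 1  yes
#6 h = 10 is even  yes
#7 e = 15, not > 16; antecedent false, conditional vacuously true  yes
#8 15 / 3 = 5, so 3 divides 15  yes
#9 d = 6 = 6 (first disjunct)  yes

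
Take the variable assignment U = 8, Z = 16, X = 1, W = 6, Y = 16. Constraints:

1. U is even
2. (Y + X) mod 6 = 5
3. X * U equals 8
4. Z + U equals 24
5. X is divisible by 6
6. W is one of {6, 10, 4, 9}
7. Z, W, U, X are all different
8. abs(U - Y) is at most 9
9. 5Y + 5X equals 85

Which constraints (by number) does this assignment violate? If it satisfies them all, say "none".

1. U = 8 is even — OK.
2. Y + X = 17; 17 mod 6 = 5 — OK.
3. X * U = 1 * 8 = 8 — OK.
4. Z + U = 16 + 8 = 24 — OK.
5. 1 = 6*0 + 1, so 6 does not divide 1 — violated.
6. W = 6 is in {6, 10, 4, 9} — OK.
7. values 16, 6, 8, 1 are pairwise distinct — OK.
8. abs(8 - 16) = 8; 8 ≤ 9 — OK.
9. 5Y + 5X = 5(16) + 5(1) = 85 — OK.

Violated: 5.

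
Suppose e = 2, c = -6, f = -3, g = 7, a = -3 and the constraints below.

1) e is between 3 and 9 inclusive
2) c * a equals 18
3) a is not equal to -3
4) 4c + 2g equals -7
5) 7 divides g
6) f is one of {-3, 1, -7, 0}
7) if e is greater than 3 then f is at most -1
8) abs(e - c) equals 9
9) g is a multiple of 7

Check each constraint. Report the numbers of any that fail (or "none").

1) e = 2 is outside [3, 9]  false
2) c * a = -6 * (-3) = 18  true
3) a = -3, but -3 is required to differ  false
4) 4c + 2g = 4(-6) + 2(7) = -10, not -7  false
5) 7 / 7 = 1, so 7 divides 7  true
6) f = -3 is in {-3, 1, -7, 0}  true
7) e = 2, not > 3; antecedent false, conditional vacuously true  true
8) abs(2 - (-6)) = 8, not 9  false
9) 7 / 7 = 1, so 7 divides 7  true

Constraints 1, 3, 4, 8 are violated.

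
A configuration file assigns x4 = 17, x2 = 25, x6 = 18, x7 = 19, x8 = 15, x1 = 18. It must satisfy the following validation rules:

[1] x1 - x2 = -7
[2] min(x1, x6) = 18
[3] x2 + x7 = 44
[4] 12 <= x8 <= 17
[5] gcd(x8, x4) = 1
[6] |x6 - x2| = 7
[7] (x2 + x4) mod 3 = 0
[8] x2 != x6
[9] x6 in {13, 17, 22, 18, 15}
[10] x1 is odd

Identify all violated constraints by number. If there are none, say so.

[1] x1 - x2 = 18 - 25 = -7 — holds.
[2] min(18, 18) = 18 — holds.
[3] x2 + x7 = 25 + 19 = 44 — holds.
[4] x8 = 15 lies in [12, 17] — holds.
[5] gcd(15, 17) = 1 — holds.
[6] |18 - 25| = 7 — holds.
[7] x2 + x4 = 42; 42 mod 3 = 0 — holds.
[8] x2 = 25, x6 = 18; distinct — holds.
[9] x6 = 18 is in {13, 17, 22, 18, 15} — holds.
[10] x1 = 18 is even — fails.

Violated: 10.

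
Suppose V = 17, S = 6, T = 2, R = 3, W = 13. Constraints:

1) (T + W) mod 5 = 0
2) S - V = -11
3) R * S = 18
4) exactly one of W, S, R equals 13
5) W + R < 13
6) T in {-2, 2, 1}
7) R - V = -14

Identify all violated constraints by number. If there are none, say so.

Violated: 5.

1) T + W = 15; 15 mod 5 = 0  true
2) S - V = 6 - 17 = -11  true
3) R * S = 3 * 6 = 18  true
4) W=13, S=6, R=3; 1 of them equals 13  true
5) W + R = 13 + 3 = 16; 16 ≥ 13, bound 13 not met  false
6) T = 2 is in {-2, 2, 1}  true
7) R - V = 3 - 17 = -14  true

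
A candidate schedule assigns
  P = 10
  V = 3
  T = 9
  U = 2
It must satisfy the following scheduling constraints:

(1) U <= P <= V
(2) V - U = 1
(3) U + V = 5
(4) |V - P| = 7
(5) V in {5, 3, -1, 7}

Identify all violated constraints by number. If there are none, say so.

Constraint 1 is violated.

(1) values 2, 10, 3; P = 10 is not <= V = 3  ✘
(2) V - U = 3 - 2 = 1  ✔
(3) U + V = 2 + 3 = 5  ✔
(4) |3 - 10| = 7  ✔
(5) V = 3 is in {5, 3, -1, 7}  ✔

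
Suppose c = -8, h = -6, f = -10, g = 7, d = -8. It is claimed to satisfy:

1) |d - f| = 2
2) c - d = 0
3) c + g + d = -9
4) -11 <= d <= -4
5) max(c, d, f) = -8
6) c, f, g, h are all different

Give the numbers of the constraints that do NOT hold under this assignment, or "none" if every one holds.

1) |-8 - (-10)| = 2 — holds.
2) c - d = -8 - (-8) = 0 — holds.
3) c + g + d = -8 + 7 + (-8) = -9 — holds.
4) d = -8 lies in [-11, -4] — holds.
5) max(-8, -8, -10) = -8 — holds.
6) values -8, -10, 7, -6 are pairwise distinct — holds.

Yes — all constraints hold.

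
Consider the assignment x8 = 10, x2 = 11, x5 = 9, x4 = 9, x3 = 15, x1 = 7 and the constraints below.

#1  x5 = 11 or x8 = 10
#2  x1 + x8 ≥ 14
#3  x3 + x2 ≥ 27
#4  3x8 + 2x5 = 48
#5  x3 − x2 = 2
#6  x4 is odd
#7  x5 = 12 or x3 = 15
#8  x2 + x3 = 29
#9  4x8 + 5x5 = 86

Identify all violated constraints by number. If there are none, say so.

Constraints 3, 5, 8, and 9 do not hold.

#1 x5 = 9 ≠ 11, but x8 = 10 = 10 (second disjunct) — holds.
#2 x1 + x8 = 7 + 10 = 17; 17 ≥ 14 — holds.
#3 x3 + x2 = 15 + 11 = 26; 26 < 27, bound 27 not met — fails.
#4 3x8 + 2x5 = 3(10) + 2(9) = 48 — holds.
#5 x3 − x2 = 15 − 11 = 4, not 2 — fails.
#6 x4 = 9 is odd — holds.
#7 x5 = 9 ≠ 12, but x3 = 15 = 15 (second disjunct) — holds.
#8 x2 + x3 = 11 + 15 = 26, not 29 — fails.
#9 4x8 + 5x5 = 4(10) + 5(9) = 85, not 86 — fails.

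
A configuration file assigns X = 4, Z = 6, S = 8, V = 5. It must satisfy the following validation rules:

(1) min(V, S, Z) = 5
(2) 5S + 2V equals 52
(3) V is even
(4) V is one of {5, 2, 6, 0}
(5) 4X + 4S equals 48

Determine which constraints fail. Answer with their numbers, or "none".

(1) min(5, 8, 6) = 5 — OK.
(2) 5S + 2V = 5(8) + 2(5) = 50, not 52 — violated.
(3) V = 5 is odd — violated.
(4) V = 5 is in {5, 2, 6, 0} — OK.
(5) 4X + 4S = 4(4) + 4(8) = 48 — OK.

The assignment fails constraints 2 and 3.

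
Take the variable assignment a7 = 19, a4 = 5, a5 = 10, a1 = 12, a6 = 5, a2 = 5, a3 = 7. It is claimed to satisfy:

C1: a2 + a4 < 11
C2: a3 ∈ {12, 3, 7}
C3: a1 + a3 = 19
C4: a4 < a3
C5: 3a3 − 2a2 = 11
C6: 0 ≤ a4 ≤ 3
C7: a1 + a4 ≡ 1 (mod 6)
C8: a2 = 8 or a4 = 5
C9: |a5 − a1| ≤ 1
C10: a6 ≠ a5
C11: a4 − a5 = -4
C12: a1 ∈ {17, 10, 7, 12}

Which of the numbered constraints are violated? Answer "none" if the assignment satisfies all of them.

The assignment fails constraints 6, 7, 9, and 11.

C1: a2 + a4 = 5 + 5 = 10; 10 < 11  holds
C2: a3 = 7 is in {12, 3, 7}  holds
C3: a1 + a3 = 12 + 7 = 19  holds
C4: a4 = 5, a3 = 7; 5 < 7  holds
C5: 3a3 − 2a2 = 3(7) − 2(5) = 11  holds
C6: a4 = 5 is outside [0, 3]  fails
C7: a1 + a4 = 17; 17 mod 6 = 5, not 1  fails
C8: a2 = 5 ≠ 8, but a4 = 5 = 5 (second disjunct)  holds
C9: |10 − 12| = 2; 2 > 1, exceeds bound 1  fails
C10: a6 = 5, a5 = 10; distinct  holds
C11: a4 − a5 = 5 − 10 = -5, not -4  fails
C12: a1 = 12 is in {17, 10, 7, 12}  holds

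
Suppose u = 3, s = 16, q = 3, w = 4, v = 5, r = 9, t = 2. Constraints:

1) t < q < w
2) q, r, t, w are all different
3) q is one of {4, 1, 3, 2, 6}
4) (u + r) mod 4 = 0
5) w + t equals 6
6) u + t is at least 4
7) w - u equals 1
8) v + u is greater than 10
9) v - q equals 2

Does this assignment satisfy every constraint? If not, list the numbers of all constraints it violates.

1) values 2 < 3 < 4 — holds.
2) values 3, 9, 2, 4 are pairwise distinct — holds.
3) q = 3 is in {4, 1, 3, 2, 6} — holds.
4) u + r = 12; 12 mod 4 = 0 — holds.
5) w + t = 4 + 2 = 6 — holds.
6) u + t = 3 + 2 = 5; 5 ≥ 4 — holds.
7) w - u = 4 - 3 = 1 — holds.
8) v + u = 5 + 3 = 8; 8 ≤ 10, bound 10 not met — fails.
9) v - q = 5 - 3 = 2 — holds.

Constraint 8 does not hold.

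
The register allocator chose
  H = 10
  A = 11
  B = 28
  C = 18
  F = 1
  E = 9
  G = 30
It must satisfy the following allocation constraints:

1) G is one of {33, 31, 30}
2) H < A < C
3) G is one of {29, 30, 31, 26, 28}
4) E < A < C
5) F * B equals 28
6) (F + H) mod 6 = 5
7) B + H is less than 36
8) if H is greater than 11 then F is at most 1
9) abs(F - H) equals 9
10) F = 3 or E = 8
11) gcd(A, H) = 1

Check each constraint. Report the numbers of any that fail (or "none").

Constraints 7 and 10 do not hold.

1) G = 30 is in {33, 31, 30}  holds
2) values 10 < 11 < 18  holds
3) G = 30 is in {29, 30, 31, 26, 28}  holds
4) values 9 < 11 < 18  holds
5) F * B = 1 * 28 = 28  holds
6) F + H = 11; 11 mod 6 = 5  holds
7) B + H = 28 + 10 = 38; 38 ≥ 36, bound 36 not met  fails
8) H = 10, not > 11; antecedent false, conditional vacuously true  holds
9) abs(1 - 10) = 9  holds
10) F = 1 ≠ 3 and E = 9 ≠ 8; both disjuncts false  fails
11) gcd(11, 10) = 1  holds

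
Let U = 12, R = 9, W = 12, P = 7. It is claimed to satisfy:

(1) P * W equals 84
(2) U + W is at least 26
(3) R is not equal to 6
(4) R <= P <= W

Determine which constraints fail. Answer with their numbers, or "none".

(1) P * W = 7 * 12 = 84 — holds.
(2) U + W = 12 + 12 = 24; 24 < 26, bound 26 not met — fails.
(3) R = 9, and 9 ≠ 6 — holds.
(4) values 9, 7, 12; R = 9 is not <= P = 7 — fails.

The assignment fails constraints 2 and 4.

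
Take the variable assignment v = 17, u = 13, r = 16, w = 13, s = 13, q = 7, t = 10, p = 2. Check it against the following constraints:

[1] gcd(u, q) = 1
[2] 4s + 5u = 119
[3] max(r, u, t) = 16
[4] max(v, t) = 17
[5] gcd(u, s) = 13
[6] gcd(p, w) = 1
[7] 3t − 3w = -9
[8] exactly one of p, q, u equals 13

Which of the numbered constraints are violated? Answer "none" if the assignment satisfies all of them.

[1] gcd(13, 7) = 1 — holds.
[2] 4s + 5u = 4(13) + 5(13) = 117, not 119 — does not hold.
[3] max(16, 13, 10) = 16 — holds.
[4] max(17, 10) = 17 — holds.
[5] gcd(13, 13) = 13 — holds.
[6] gcd(2, 13) = 1 — holds.
[7] 3t − 3w = 3(10) − 3(13) = -9 — holds.
[8] p=2, q=7, u=13; 1 of them equals 13 — holds.

Violated: 2.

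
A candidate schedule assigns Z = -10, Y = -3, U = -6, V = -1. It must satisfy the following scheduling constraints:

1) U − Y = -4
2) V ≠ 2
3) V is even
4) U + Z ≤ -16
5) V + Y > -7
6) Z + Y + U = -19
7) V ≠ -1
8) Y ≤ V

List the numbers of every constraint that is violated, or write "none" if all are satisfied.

1) U − Y = -6 − (-3) = -3, not -4  ✘
2) V = -1, and -1 ≠ 2  ✔
3) V = -1 is odd  ✘
4) U + Z = -6 + (-10) = -16; -16 ≤ -16  ✔
5) V + Y = -1 + (-3) = -4; -4 > -7  ✔
6) Z + Y + U = -10 + (-3) + (-6) = -19  ✔
7) V = -1, but -1 is required to differ  ✘
8) Y = -3, V = -1; -3 ≤ -1  ✔

Constraints 1, 3, and 7 are violated.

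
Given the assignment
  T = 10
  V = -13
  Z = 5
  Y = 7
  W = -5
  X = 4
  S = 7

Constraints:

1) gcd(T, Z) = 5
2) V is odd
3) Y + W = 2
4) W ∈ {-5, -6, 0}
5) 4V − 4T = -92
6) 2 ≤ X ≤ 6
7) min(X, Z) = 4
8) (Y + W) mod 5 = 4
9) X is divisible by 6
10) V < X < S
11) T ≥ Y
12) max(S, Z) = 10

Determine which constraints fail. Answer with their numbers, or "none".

1) gcd(10, 5) = 5  ✔
2) V = -13 is odd  ✔
3) Y + W = 7 + (-5) = 2  ✔
4) W = -5 is in {-5, -6, 0}  ✔
5) 4V − 4T = 4(-13) − 4(10) = -92  ✔
6) X = 4 lies in [2, 6]  ✔
7) min(4, 5) = 4  ✔
8) Y + W = 2; 2 mod 5 = 2, not 4  ✘
9) 4 = 6×0 + 4, so 6 does not divide 4  ✘
10) values -13 < 4 < 7  ✔
11) T = 10, Y = 7; 10 ≥ 7  ✔
12) max(7, 5) = 7, not 10  ✘

The assignment fails constraints 8, 9, and 12.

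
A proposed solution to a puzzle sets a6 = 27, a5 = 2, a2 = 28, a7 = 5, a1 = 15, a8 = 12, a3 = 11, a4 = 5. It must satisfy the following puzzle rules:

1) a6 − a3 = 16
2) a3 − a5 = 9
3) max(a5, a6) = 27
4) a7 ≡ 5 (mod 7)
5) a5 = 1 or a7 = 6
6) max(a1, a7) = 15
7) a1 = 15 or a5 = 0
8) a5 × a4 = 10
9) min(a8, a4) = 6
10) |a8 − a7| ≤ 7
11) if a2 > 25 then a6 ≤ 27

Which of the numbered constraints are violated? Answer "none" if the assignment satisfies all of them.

1) a6 − a3 = 27 − 11 = 16  ✔
2) a3 − a5 = 11 − 2 = 9  ✔
3) max(2, 27) = 27  ✔
4) 5 mod 7 = 5  ✔
5) a5 = 2 ≠ 1 and a7 = 5 ≠ 6; both disjuncts false  ✘
6) max(15, 5) = 15  ✔
7) a1 = 15 = 15 (first disjunct)  ✔
8) a5 × a4 = 2 × 5 = 10  ✔
9) min(12, 5) = 5, not 6  ✘
10) |12 − 5| = 7; 7 ≤ 7  ✔
11) a2 = 28 > 25, so we need a6 ≤ 27; a6 = 27 ≤ 27  ✔

No — constraints 5 and 9 are not satisfied.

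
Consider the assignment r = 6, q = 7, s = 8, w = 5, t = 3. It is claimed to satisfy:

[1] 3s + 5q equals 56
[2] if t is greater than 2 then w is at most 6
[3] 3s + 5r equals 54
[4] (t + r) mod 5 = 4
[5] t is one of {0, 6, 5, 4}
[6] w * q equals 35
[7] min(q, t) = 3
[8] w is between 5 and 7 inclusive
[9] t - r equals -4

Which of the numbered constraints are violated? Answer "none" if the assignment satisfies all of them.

The assignment fails constraints 1, 5, 9.

[1] 3s + 5q = 3(8) + 5(7) = 59, not 56 — does not hold.
[2] t = 3 > 2, so we need w ≤ 6; w = 5 ≤ 6 — holds.
[3] 3s + 5r = 3(8) + 5(6) = 54 — holds.
[4] t + r = 9; 9 mod 5 = 4 — holds.
[5] t = 3 is not in {0, 6, 5, 4} — does not hold.
[6] w * q = 5 * 7 = 35 — holds.
[7] min(7, 3) = 3 — holds.
[8] w = 5 lies in [5, 7] — holds.
[9] t - r = 3 - 6 = -3, not -4 — does not hold.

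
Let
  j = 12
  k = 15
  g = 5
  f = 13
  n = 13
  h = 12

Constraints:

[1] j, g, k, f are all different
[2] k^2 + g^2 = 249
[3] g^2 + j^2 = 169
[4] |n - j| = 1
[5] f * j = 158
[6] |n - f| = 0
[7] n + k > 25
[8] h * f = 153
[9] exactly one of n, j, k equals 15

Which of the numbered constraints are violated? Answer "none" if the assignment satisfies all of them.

Violated: 2, 5, and 8.

[1] values 12, 5, 15, 13 are pairwise distinct — satisfied.
[2] k^2 + g^2 = 15^2 + 5^2 = 225 + 25 = 250, not 249 — violated.
[3] g^2 + j^2 = 5^2 + 12^2 = 25 + 144 = 169 — satisfied.
[4] |13 - 12| = 1 — satisfied.
[5] f * j = 13 * 12 = 156, not 158 — violated.
[6] |13 - 13| = 0 — satisfied.
[7] n + k = 13 + 15 = 28; 28 > 25 — satisfied.
[8] h * f = 12 * 13 = 156, not 153 — violated.
[9] n=13, j=12, k=15; 1 of them equals 15 — satisfied.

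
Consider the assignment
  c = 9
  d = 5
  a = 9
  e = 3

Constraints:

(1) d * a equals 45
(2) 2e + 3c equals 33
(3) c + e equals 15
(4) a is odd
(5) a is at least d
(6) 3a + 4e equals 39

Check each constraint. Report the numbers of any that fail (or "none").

(1) d * a = 5 * 9 = 45  yes
(2) 2e + 3c = 2(3) + 3(9) = 33  yes
(3) c + e = 9 + 3 = 12, not 15  no
(4) a = 9 is odd  yes
(5) a = 9, d = 5; 9 ≥ 5  yes
(6) 3a + 4e = 3(9) + 4(3) = 39  yes

Constraint 3 is violated.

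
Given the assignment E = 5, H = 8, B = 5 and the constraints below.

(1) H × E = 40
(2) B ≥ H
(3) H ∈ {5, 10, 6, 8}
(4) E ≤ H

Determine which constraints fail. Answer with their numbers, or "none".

(1) H × E = 8 × 5 = 40 — holds.
(2) B = 5, H = 8; 5 < 8 (want ≥) — does not hold.
(3) H = 8 is in {5, 10, 6, 8} — holds.
(4) E = 5, H = 8; 5 ≤ 8 — holds.

Violated: 2.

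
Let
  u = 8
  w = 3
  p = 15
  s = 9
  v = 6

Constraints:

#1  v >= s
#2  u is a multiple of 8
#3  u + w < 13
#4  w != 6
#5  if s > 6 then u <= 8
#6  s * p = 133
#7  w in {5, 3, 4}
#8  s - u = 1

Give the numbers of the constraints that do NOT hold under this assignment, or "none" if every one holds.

The assignment fails constraints 1 and 6.

#1 v = 6, s = 9; 6 < 9 (want ≥) — violated.
#2 8 / 8 = 1, so 8 divides 8 — OK.
#3 u + w = 8 + 3 = 11; 11 < 13 — OK.
#4 w = 3, and 3 ≠ 6 — OK.
#5 s = 9 > 6, so we need u ≤ 8; u = 8 ≤ 8 — OK.
#6 s * p = 9 * 15 = 135, not 133 — violated.
#7 w = 3 is in {5, 3, 4} — OK.
#8 s - u = 9 - 8 = 1 — OK.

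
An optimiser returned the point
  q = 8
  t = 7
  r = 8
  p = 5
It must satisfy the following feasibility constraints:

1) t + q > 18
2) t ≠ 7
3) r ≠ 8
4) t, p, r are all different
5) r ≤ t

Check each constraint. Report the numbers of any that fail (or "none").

1) t + q = 7 + 8 = 15; 15 ≤ 18, bound 18 not met — violated.
2) t = 7, but 7 is required to differ — violated.
3) r = 8, but 8 is required to differ — violated.
4) values 7, 5, 8 are pairwise distinct — OK.
5) r = 8, t = 7; 8 > 7 (want ≤) — violated.

Constraints 1, 2, 3, and 5 do not hold.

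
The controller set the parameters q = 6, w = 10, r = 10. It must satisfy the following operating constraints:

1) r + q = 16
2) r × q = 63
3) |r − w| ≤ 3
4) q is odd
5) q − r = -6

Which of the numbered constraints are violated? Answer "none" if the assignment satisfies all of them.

Violated: 2, 4, 5.

1) r + q = 10 + 6 = 16 — holds.
2) r × q = 10 × 6 = 60, not 63 — does not hold.
3) |10 − 10| = 0; 0 ≤ 3 — holds.
4) q = 6 is even — does not hold.
5) q − r = 6 − 10 = -4, not -6 — does not hold.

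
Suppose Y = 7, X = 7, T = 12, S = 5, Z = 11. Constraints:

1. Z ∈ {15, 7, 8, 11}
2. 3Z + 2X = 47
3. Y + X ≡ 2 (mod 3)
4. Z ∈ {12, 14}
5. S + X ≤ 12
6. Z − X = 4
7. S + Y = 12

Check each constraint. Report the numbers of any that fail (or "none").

Constraint 4 is violated.

1. Z = 11 is in {15, 7, 8, 11}  ✓
2. 3Z + 2X = 3(11) + 2(7) = 47  ✓
3. Y + X = 14; 14 mod 3 = 2  ✓
4. Z = 11 is not in {12, 14}  ✗
5. S + X = 5 + 7 = 12; 12 ≤ 12  ✓
6. Z − X = 11 − 7 = 4  ✓
7. S + Y = 5 + 7 = 12  ✓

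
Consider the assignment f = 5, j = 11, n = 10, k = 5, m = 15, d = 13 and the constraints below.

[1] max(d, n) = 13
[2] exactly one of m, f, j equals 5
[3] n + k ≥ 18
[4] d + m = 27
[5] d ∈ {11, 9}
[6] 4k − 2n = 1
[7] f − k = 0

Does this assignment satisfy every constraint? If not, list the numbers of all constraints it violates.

[1] max(13, 10) = 13  ✔
[2] m=15, f=5, j=11; 1 of them equals 5  ✔
[3] n + k = 10 + 5 = 15; 15 < 18, bound 18 not met  ✘
[4] d + m = 13 + 15 = 28, not 27  ✘
[5] d = 13 is not in {11, 9}  ✘
[6] 4k − 2n = 4(5) − 2(10) = 0, not 1  ✘
[7] f − k = 5 − 5 = 0  ✔

Constraints 3, 4, 5, 6 do not hold.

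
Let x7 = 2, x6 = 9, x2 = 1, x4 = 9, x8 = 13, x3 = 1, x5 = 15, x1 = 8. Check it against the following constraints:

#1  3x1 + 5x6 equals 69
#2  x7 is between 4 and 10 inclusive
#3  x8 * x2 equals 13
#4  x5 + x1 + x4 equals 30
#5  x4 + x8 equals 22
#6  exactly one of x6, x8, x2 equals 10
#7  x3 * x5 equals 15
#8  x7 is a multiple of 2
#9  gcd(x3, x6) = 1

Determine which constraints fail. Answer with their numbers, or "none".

#1 3x1 + 5x6 = 3(8) + 5(9) = 69 — satisfied.
#2 x7 = 2 is outside [4, 10] — violated.
#3 x8 * x2 = 13 * 1 = 13 — satisfied.
#4 x5 + x1 + x4 = 15 + 8 + 9 = 32, not 30 — violated.
#5 x4 + x8 = 9 + 13 = 22 — satisfied.
#6 x6=9, x8=13, x2=1; 0 of them equal 10, not exactly one — violated.
#7 x3 * x5 = 1 * 15 = 15 — satisfied.
#8 2 / 2 = 1, so 2 divides 2 — satisfied.
#9 gcd(1, 9) = 1 — satisfied.

No — constraints 2, 4, 6 are not satisfied.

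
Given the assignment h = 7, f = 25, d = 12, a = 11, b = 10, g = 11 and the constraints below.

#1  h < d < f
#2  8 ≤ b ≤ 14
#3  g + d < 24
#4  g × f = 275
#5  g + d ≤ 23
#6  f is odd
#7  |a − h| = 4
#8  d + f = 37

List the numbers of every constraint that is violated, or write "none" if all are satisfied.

#1 values 7 < 12 < 25 — holds.
#2 b = 10 lies in [8, 14] — holds.
#3 g + d = 11 + 12 = 23; 23 < 24 — holds.
#4 g × f = 11 × 25 = 275 — holds.
#5 g + d = 11 + 12 = 23; 23 ≤ 23 — holds.
#6 f = 25 is odd — holds.
#7 |11 − 7| = 4 — holds.
#8 d + f = 12 + 25 = 37 — holds.

Yes — all constraints hold.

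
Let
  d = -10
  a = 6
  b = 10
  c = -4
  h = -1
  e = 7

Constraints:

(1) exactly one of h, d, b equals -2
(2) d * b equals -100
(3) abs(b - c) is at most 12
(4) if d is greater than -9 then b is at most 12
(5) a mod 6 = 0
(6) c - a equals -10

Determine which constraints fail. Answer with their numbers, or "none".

No — constraints 1, 3 are not satisfied.

(1) h=-1, d=-10, b=10; 0 of them equal -2, not exactly one  false
(2) d * b = -10 * 10 = -100  true
(3) abs(10 - (-4)) = 14; 14 > 12, exceeds bound 12  false
(4) d = -10, not > -9; antecedent false, conditional vacuously true  true
(5) 6 mod 6 = 0  true
(6) c - a = -4 - 6 = -10  true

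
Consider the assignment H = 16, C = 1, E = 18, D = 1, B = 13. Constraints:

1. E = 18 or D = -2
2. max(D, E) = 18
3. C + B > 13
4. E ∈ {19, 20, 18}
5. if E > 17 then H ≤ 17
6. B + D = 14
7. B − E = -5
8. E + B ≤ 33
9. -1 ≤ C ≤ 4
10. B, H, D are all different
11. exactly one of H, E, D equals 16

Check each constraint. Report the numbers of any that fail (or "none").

1. E = 18 = 18 (first disjunct) — holds.
2. max(1, 18) = 18 — holds.
3. C + B = 1 + 13 = 14; 14 > 13 — holds.
4. E = 18 is in {19, 20, 18} — holds.
5. E = 18 > 17, so we need H ≤ 17; H = 16 ≤ 17 — holds.
6. B + D = 13 + 1 = 14 — holds.
7. B − E = 13 − 18 = -5 — holds.
8. E + B = 18 + 13 = 31; 31 ≤ 33 — holds.
9. C = 1 lies in [-1, 4] — holds.
10. values 13, 16, 1 are pairwise distinct — holds.
11. H=16, E=18, D=1; 1 of them equals 16 — holds.

All constraints are satisfied.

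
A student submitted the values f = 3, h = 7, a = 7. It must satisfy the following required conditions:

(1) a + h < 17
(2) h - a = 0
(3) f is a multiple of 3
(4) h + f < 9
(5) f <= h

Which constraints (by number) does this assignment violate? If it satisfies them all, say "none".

(1) a + h = 7 + 7 = 14; 14 < 17  holds
(2) h - a = 7 - 7 = 0  holds
(3) 3 / 3 = 1, so 3 divides 3  holds
(4) h + f = 7 + 3 = 10; 10 ≥ 9, bound 9 not met  fails
(5) f = 3, h = 7; 3 ≤ 7  holds

The assignment fails constraint 4.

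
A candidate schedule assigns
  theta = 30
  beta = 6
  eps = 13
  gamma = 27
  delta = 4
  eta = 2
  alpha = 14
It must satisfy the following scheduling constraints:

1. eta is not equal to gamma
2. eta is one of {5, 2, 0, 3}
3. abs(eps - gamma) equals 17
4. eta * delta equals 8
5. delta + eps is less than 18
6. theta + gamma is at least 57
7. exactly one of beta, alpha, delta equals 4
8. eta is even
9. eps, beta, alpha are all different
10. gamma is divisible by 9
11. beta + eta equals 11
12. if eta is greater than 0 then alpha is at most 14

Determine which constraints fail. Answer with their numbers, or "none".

Violated: 3, 11.

1. eta = 2, gamma = 27; distinct — holds.
2. eta = 2 is in {5, 2, 0, 3} — holds.
3. abs(13 - 27) = 14, not 17 — does not hold.
4. eta * delta = 2 * 4 = 8 — holds.
5. delta + eps = 4 + 13 = 17; 17 < 18 — holds.
6. theta + gamma = 30 + 27 = 57; 57 ≥ 57 — holds.
7. beta=6, alpha=14, delta=4; 1 of them equals 4 — holds.
8. eta = 2 is even — holds.
9. values 13, 6, 14 are pairwise distinct — holds.
10. 27 / 9 = 3, so 9 divides 27 — holds.
11. beta + eta = 6 + 2 = 8, not 11 — does not hold.
12. eta = 2 > 0, so we need alpha ≤ 14; alpha = 14 ≤ 14 — holds.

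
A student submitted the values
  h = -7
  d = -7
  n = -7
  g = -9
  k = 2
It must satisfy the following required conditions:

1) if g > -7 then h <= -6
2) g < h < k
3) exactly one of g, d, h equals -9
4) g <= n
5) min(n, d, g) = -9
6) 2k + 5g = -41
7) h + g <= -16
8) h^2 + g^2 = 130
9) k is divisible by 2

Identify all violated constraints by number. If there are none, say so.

1) g = -9, not > -7; antecedent false, conditional vacuously true  OK
2) values -9 < -7 < 2  OK
3) g=-9, d=-7, h=-7; 1 of them equals -9  OK
4) g = -9, n = -7; -9 ≤ -7  OK
5) min(-7, -7, -9) = -9  OK
6) 2k + 5g = 2(2) + 5(-9) = -41  OK
7) h + g = -7 + (-9) = -16; -16 ≤ -16  OK
8) h^2 + g^2 = (-7)^2 + (-9)^2 = 49 + 81 = 130  OK
9) 2 / 2 = 1, so 2 divides 2  OK

Yes — all constraints hold.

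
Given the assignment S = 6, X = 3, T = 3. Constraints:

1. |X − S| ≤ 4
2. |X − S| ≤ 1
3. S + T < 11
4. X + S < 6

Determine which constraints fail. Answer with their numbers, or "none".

1. |3 − 6| = 3; 3 ≤ 4 — satisfied.
2. |3 − 6| = 3; 3 > 1, exceeds bound 1 — violated.
3. S + T = 6 + 3 = 9; 9 < 11 — satisfied.
4. X + S = 3 + 6 = 9; 9 ≥ 6, bound 6 not met — violated.

No — constraints 2, 4 are not satisfied.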